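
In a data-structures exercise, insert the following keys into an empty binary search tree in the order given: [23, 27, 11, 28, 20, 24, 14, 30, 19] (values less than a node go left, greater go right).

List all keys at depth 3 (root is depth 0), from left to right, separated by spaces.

Resulting structure (node: left, right):
  23: L=11, R=27
  27: L=24, R=28
  11: L=–, R=20
  28: L=–, R=30
  20: L=14, R=–
  24: L=–, R=–
  14: L=–, R=19
  30: L=–, R=–
  19: L=–, R=–

14 30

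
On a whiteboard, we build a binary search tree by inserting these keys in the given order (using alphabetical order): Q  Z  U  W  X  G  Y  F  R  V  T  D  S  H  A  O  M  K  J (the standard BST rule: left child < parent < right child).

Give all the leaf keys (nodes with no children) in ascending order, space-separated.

A J S V Y

Q: root
Z: right child of Q (depth 1)
U: left child of Z (depth 2)
W: right child of U (depth 3)
X: right child of W (depth 4)
G: left child of Q (depth 1)
Y: right child of X (depth 5)
F: left child of G (depth 2)
R: left child of U (depth 3)
V: left child of W (depth 4)
T: right child of R (depth 4)
D: left child of F (depth 3)
S: left child of T (depth 5)
H: right child of G (depth 2)
A: left child of D (depth 4)
O: right child of H (depth 3)
M: left child of O (depth 4)
K: left child of M (depth 5)
J: left child of K (depth 6)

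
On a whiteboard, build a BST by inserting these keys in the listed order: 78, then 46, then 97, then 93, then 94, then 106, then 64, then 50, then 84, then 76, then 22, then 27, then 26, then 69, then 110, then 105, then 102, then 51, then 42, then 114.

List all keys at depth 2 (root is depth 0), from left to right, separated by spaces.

Insert 78: tree is empty, so 78 becomes the root.
Insert 46: 46 < 78 → go left. Place as left child of 78.
Insert 97: 97 > 78 → go right. Place as right child of 78.
Insert 93: 93 > 78 → go right; 93 < 97 → go left. Place as left child of 97.
Insert 94: 94 > 78 → go right; 94 < 97 → go left; 94 > 93 → go right. Place as right child of 93.
Insert 106: 106 > 78 → go right; 106 > 97 → go right. Place as right child of 97.
Insert 64: 64 < 78 → go left; 64 > 46 → go right. Place as right child of 46.
Insert 50: 50 < 78 → go left; 50 > 46 → go right; 50 < 64 → go left. Place as left child of 64.
Insert 84: 84 > 78 → go right; 84 < 97 → go left; 84 < 93 → go left. Place as left child of 93.
Insert 76: 76 < 78 → go left; 76 > 46 → go right; 76 > 64 → go right. Place as right child of 64.
Insert 22: 22 < 78 → go left; 22 < 46 → go left. Place as left child of 46.
Insert 27: 27 < 78 → go left; 27 < 46 → go left; 27 > 22 → go right. Place as right child of 22.
Insert 26: 26 < 78 → go left; 26 < 46 → go left; 26 > 22 → go right; 26 < 27 → go left. Place as left child of 27.
Insert 69: 69 < 78 → go left; 69 > 46 → go right; 69 > 64 → go right; 69 < 76 → go left. Place as left child of 76.
Insert 110: 110 > 78 → go right; 110 > 97 → go right; 110 > 106 → go right. Place as right child of 106.
Insert 105: 105 > 78 → go right; 105 > 97 → go right; 105 < 106 → go left. Place as left child of 106.
Insert 102: 102 > 78 → go right; 102 > 97 → go right; 102 < 106 → go left; 102 < 105 → go left. Place as left child of 105.
Insert 51: 51 < 78 → go left; 51 > 46 → go right; 51 < 64 → go left; 51 > 50 → go right. Place as right child of 50.
Insert 42: 42 < 78 → go left; 42 < 46 → go left; 42 > 22 → go right; 42 > 27 → go right. Place as right child of 27.
Insert 114: 114 > 78 → go right; 114 > 97 → go right; 114 > 106 → go right; 114 > 110 → go right. Place as right child of 110.

22 64 93 106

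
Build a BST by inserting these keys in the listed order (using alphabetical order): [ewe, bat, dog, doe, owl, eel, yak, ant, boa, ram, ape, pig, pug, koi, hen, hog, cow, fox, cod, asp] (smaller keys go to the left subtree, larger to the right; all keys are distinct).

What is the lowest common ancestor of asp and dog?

bat

Insert ewe: tree is empty, so ewe becomes the root.
Insert bat: bat < ewe → go left. Place as left child of ewe.
Insert dog: dog < ewe → go left; dog > bat → go right. Place as right child of bat.
Insert doe: doe < ewe → go left; doe > bat → go right; doe < dog → go left. Place as left child of dog.
Insert owl: owl > ewe → go right. Place as right child of ewe.
Insert eel: eel < ewe → go left; eel > bat → go right; eel > dog → go right. Place as right child of dog.
Insert yak: yak > ewe → go right; yak > owl → go right. Place as right child of owl.
Insert ant: ant < ewe → go left; ant < bat → go left. Place as left child of bat.
Insert boa: boa < ewe → go left; boa > bat → go right; boa < dog → go left; boa < doe → go left. Place as left child of doe.
Insert ram: ram > ewe → go right; ram > owl → go right; ram < yak → go left. Place as left child of yak.
Insert ape: ape < ewe → go left; ape < bat → go left; ape > ant → go right. Place as right child of ant.
Insert pig: pig > ewe → go right; pig > owl → go right; pig < yak → go left; pig < ram → go left. Place as left child of ram.
Insert pug: pug > ewe → go right; pug > owl → go right; pug < yak → go left; pug < ram → go left; pug > pig → go right. Place as right child of pig.
Insert koi: koi > ewe → go right; koi < owl → go left. Place as left child of owl.
Insert hen: hen > ewe → go right; hen < owl → go left; hen < koi → go left. Place as left child of koi.
Insert hog: hog > ewe → go right; hog < owl → go left; hog < koi → go left; hog > hen → go right. Place as right child of hen.
Insert cow: cow < ewe → go left; cow > bat → go right; cow < dog → go left; cow < doe → go left; cow > boa → go right. Place as right child of boa.
Insert fox: fox > ewe → go right; fox < owl → go left; fox < koi → go left; fox < hen → go left. Place as left child of hen.
Insert cod: cod < ewe → go left; cod > bat → go right; cod < dog → go left; cod < doe → go left; cod > boa → go right; cod < cow → go left. Place as left child of cow.
Insert asp: asp < ewe → go left; asp < bat → go left; asp > ant → go right; asp > ape → go right. Place as right child of ape.

Path to asp: ewe → bat → ant → ape → asp
Path to dog: ewe → bat → dog
The paths share a prefix ending at bat, then split left and right.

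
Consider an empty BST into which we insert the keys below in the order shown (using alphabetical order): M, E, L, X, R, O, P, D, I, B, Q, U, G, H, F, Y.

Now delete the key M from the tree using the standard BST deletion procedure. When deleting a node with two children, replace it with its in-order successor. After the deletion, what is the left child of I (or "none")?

M: root
E: left child of M (depth 1)
L: right child of E (depth 2)
X: right child of M (depth 1)
R: left child of X (depth 2)
O: left child of R (depth 3)
P: right child of O (depth 4)
D: left child of E (depth 2)
I: left child of L (depth 3)
B: left child of D (depth 3)
Q: right child of P (depth 5)
U: right child of R (depth 3)
G: left child of I (depth 4)
H: right child of G (depth 5)
F: left child of G (depth 5)
Y: right child of X (depth 2)

Delete M (two children — replace with in-order successor).
After deletion, I's left child: G.

G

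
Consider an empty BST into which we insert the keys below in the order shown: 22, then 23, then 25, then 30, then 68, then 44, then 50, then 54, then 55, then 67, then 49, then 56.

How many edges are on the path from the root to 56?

Insert 22: tree is empty, so 22 becomes the root.
Insert 23: 23 > 22 → go right. Place as right child of 22.
Insert 25: 25 > 22 → go right; 25 > 23 → go right. Place as right child of 23.
Insert 30: 30 > 22 → go right; 30 > 23 → go right; 30 > 25 → go right. Place as right child of 25.
Insert 68: 68 > 22 → go right; 68 > 23 → go right; 68 > 25 → go right; 68 > 30 → go right. Place as right child of 30.
Insert 44: 44 > 22 → go right; 44 > 23 → go right; 44 > 25 → go right; 44 > 30 → go right; 44 < 68 → go left. Place as left child of 68.
Insert 50: 50 > 22 → go right; 50 > 23 → go right; 50 > 25 → go right; 50 > 30 → go right; 50 < 68 → go left; 50 > 44 → go right. Place as right child of 44.
Insert 54: 54 > 22 → go right; 54 > 23 → go right; 54 > 25 → go right; 54 > 30 → go right; 54 < 68 → go left; 54 > 44 → go right; 54 > 50 → go right. Place as right child of 50.
Insert 55: 55 > 22 → go right; 55 > 23 → go right; 55 > 25 → go right; 55 > 30 → go right; 55 < 68 → go left; 55 > 44 → go right; 55 > 50 → go right; 55 > 54 → go right. Place as right child of 54.
Insert 67: 67 > 22 → go right; 67 > 23 → go right; 67 > 25 → go right; 67 > 30 → go right; 67 < 68 → go left; 67 > 44 → go right; 67 > 50 → go right; 67 > 54 → go right; 67 > 55 → go right. Place as right child of 55.
Insert 49: 49 > 22 → go right; 49 > 23 → go right; 49 > 25 → go right; 49 > 30 → go right; 49 < 68 → go left; 49 > 44 → go right; 49 < 50 → go left. Place as left child of 50.
Insert 56: 56 > 22 → go right; 56 > 23 → go right; 56 > 25 → go right; 56 > 30 → go right; 56 < 68 → go left; 56 > 44 → go right; 56 > 50 → go right; 56 > 54 → go right; 56 > 55 → go right; 56 < 67 → go left. Place as left child of 67.

Path to 56: 22 → 23 → 25 → 30 → 68 → 44 → 50 → 54 → 55 → 67 → 56, which is 10 edges.

10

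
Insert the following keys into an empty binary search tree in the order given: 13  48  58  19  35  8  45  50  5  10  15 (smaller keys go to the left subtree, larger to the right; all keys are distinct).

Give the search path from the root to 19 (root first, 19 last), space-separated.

13 48 19

Insert 13: tree is empty, so 13 becomes the root.
Insert 48: 48 > 13 → go right. Place as right child of 13.
Insert 58: 58 > 13 → go right; 58 > 48 → go right. Place as right child of 48.
Insert 19: 19 > 13 → go right; 19 < 48 → go left. Place as left child of 48.
Insert 35: 35 > 13 → go right; 35 < 48 → go left; 35 > 19 → go right. Place as right child of 19.
Insert 8: 8 < 13 → go left. Place as left child of 13.
Insert 45: 45 > 13 → go right; 45 < 48 → go left; 45 > 19 → go right; 45 > 35 → go right. Place as right child of 35.
Insert 50: 50 > 13 → go right; 50 > 48 → go right; 50 < 58 → go left. Place as left child of 58.
Insert 5: 5 < 13 → go left; 5 < 8 → go left. Place as left child of 8.
Insert 10: 10 < 13 → go left; 10 > 8 → go right. Place as right child of 8.
Insert 15: 15 > 13 → go right; 15 < 48 → go left; 15 < 19 → go left. Place as left child of 19.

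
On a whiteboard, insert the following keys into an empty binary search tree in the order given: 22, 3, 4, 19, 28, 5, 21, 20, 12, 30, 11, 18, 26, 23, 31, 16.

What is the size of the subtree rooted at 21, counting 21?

Insert 22: tree is empty, so 22 becomes the root.
Insert 3: 3 < 22 → go left. Place as left child of 22.
Insert 4: 4 < 22 → go left; 4 > 3 → go right. Place as right child of 3.
Insert 19: 19 < 22 → go left; 19 > 3 → go right; 19 > 4 → go right. Place as right child of 4.
Insert 28: 28 > 22 → go right. Place as right child of 22.
Insert 5: 5 < 22 → go left; 5 > 3 → go right; 5 > 4 → go right; 5 < 19 → go left. Place as left child of 19.
Insert 21: 21 < 22 → go left; 21 > 3 → go right; 21 > 4 → go right; 21 > 19 → go right. Place as right child of 19.
Insert 20: 20 < 22 → go left; 20 > 3 → go right; 20 > 4 → go right; 20 > 19 → go right; 20 < 21 → go left. Place as left child of 21.
Insert 12: 12 < 22 → go left; 12 > 3 → go right; 12 > 4 → go right; 12 < 19 → go left; 12 > 5 → go right. Place as right child of 5.
Insert 30: 30 > 22 → go right; 30 > 28 → go right. Place as right child of 28.
Insert 11: 11 < 22 → go left; 11 > 3 → go right; 11 > 4 → go right; 11 < 19 → go left; 11 > 5 → go right; 11 < 12 → go left. Place as left child of 12.
Insert 18: 18 < 22 → go left; 18 > 3 → go right; 18 > 4 → go right; 18 < 19 → go left; 18 > 5 → go right; 18 > 12 → go right. Place as right child of 12.
Insert 26: 26 > 22 → go right; 26 < 28 → go left. Place as left child of 28.
Insert 23: 23 > 22 → go right; 23 < 28 → go left; 23 < 26 → go left. Place as left child of 26.
Insert 31: 31 > 22 → go right; 31 > 28 → go right; 31 > 30 → go right. Place as right child of 30.
Insert 16: 16 < 22 → go left; 16 > 3 → go right; 16 > 4 → go right; 16 < 19 → go left; 16 > 5 → go right; 16 > 12 → go right; 16 < 18 → go left. Place as left child of 18.

Subtree rooted at 21 contains: 21, 20 — 2 nodes.

2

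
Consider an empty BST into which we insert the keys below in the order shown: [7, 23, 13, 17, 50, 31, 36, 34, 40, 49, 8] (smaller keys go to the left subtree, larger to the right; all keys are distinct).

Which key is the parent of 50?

7: root
23: right child of 7 (depth 1)
13: left child of 23 (depth 2)
17: right child of 13 (depth 3)
50: right child of 23 (depth 2)
31: left child of 50 (depth 3)
36: right child of 31 (depth 4)
34: left child of 36 (depth 5)
40: right child of 36 (depth 5)
49: right child of 40 (depth 6)
8: left child of 13 (depth 3)

23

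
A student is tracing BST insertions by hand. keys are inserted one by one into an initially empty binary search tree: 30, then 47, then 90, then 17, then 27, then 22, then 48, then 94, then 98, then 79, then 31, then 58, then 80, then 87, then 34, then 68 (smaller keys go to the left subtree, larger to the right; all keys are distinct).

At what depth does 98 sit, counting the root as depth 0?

30: root
47: right child of 30 (depth 1)
90: right child of 47 (depth 2)
17: left child of 30 (depth 1)
27: right child of 17 (depth 2)
22: left child of 27 (depth 3)
48: left child of 90 (depth 3)
94: right child of 90 (depth 3)
98: right child of 94 (depth 4)
79: right child of 48 (depth 4)
31: left child of 47 (depth 2)
58: left child of 79 (depth 5)
80: right child of 79 (depth 5)
87: right child of 80 (depth 6)
34: right child of 31 (depth 3)
68: right child of 58 (depth 6)

Path to 98: 30 → 47 → 90 → 94 → 98, which is 4 edges.

4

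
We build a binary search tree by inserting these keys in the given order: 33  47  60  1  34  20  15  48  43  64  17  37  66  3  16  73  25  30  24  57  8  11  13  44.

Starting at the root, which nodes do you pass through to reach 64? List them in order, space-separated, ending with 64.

33: root
47: right child of 33 (depth 1)
60: right child of 47 (depth 2)
1: left child of 33 (depth 1)
34: left child of 47 (depth 2)
20: right child of 1 (depth 2)
15: left child of 20 (depth 3)
48: left child of 60 (depth 3)
43: right child of 34 (depth 3)
64: right child of 60 (depth 3)
17: right child of 15 (depth 4)
37: left child of 43 (depth 4)
66: right child of 64 (depth 4)
3: left child of 15 (depth 4)
16: left child of 17 (depth 5)
73: right child of 66 (depth 5)
25: right child of 20 (depth 3)
30: right child of 25 (depth 4)
24: left child of 25 (depth 4)
57: right child of 48 (depth 4)
8: right child of 3 (depth 5)
11: right child of 8 (depth 6)
13: right child of 11 (depth 7)
44: right child of 43 (depth 4)

33 47 60 64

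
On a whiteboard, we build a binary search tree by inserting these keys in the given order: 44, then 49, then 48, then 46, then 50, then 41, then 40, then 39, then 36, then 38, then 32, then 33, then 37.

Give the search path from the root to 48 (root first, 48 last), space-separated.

44: root
49: right child of 44 (depth 1)
48: left child of 49 (depth 2)
46: left child of 48 (depth 3)
50: right child of 49 (depth 2)
41: left child of 44 (depth 1)
40: left child of 41 (depth 2)
39: left child of 40 (depth 3)
36: left child of 39 (depth 4)
38: right child of 36 (depth 5)
32: left child of 36 (depth 5)
33: right child of 32 (depth 6)
37: left child of 38 (depth 6)

44 49 48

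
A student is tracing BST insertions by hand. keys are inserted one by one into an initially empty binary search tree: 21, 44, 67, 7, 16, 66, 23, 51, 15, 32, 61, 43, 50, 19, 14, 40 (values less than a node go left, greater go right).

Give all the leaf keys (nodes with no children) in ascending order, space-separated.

Resulting structure (node: left, right):
  21: L=7, R=44
  44: L=23, R=67
  67: L=66, R=–
  7: L=–, R=16
  16: L=15, R=19
  66: L=51, R=–
  23: L=–, R=32
  51: L=50, R=61
  15: L=14, R=–
  32: L=–, R=43
  61: L=–, R=–
  43: L=40, R=–
  50: L=–, R=–
  19: L=–, R=–
  14: L=–, R=–
  40: L=–, R=–

14 19 40 50 61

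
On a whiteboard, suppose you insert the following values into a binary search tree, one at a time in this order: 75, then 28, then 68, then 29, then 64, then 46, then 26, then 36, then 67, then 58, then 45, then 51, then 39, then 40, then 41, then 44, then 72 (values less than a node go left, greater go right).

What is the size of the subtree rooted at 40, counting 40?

Insert 75: tree is empty, so 75 becomes the root.
Insert 28: 28 < 75 → go left. Place as left child of 75.
Insert 68: 68 < 75 → go left; 68 > 28 → go right. Place as right child of 28.
Insert 29: 29 < 75 → go left; 29 > 28 → go right; 29 < 68 → go left. Place as left child of 68.
Insert 64: 64 < 75 → go left; 64 > 28 → go right; 64 < 68 → go left; 64 > 29 → go right. Place as right child of 29.
Insert 46: 46 < 75 → go left; 46 > 28 → go right; 46 < 68 → go left; 46 > 29 → go right; 46 < 64 → go left. Place as left child of 64.
Insert 26: 26 < 75 → go left; 26 < 28 → go left. Place as left child of 28.
Insert 36: 36 < 75 → go left; 36 > 28 → go right; 36 < 68 → go left; 36 > 29 → go right; 36 < 64 → go left; 36 < 46 → go left. Place as left child of 46.
Insert 67: 67 < 75 → go left; 67 > 28 → go right; 67 < 68 → go left; 67 > 29 → go right; 67 > 64 → go right. Place as right child of 64.
Insert 58: 58 < 75 → go left; 58 > 28 → go right; 58 < 68 → go left; 58 > 29 → go right; 58 < 64 → go left; 58 > 46 → go right. Place as right child of 46.
Insert 45: 45 < 75 → go left; 45 > 28 → go right; 45 < 68 → go left; 45 > 29 → go right; 45 < 64 → go left; 45 < 46 → go left; 45 > 36 → go right. Place as right child of 36.
Insert 51: 51 < 75 → go left; 51 > 28 → go right; 51 < 68 → go left; 51 > 29 → go right; 51 < 64 → go left; 51 > 46 → go right; 51 < 58 → go left. Place as left child of 58.
Insert 39: 39 < 75 → go left; 39 > 28 → go right; 39 < 68 → go left; 39 > 29 → go right; 39 < 64 → go left; 39 < 46 → go left; 39 > 36 → go right; 39 < 45 → go left. Place as left child of 45.
Insert 40: 40 < 75 → go left; 40 > 28 → go right; 40 < 68 → go left; 40 > 29 → go right; 40 < 64 → go left; 40 < 46 → go left; 40 > 36 → go right; 40 < 45 → go left; 40 > 39 → go right. Place as right child of 39.
Insert 41: 41 < 75 → go left; 41 > 28 → go right; 41 < 68 → go left; 41 > 29 → go right; 41 < 64 → go left; 41 < 46 → go left; 41 > 36 → go right; 41 < 45 → go left; 41 > 39 → go right; 41 > 40 → go right. Place as right child of 40.
Insert 44: 44 < 75 → go left; 44 > 28 → go right; 44 < 68 → go left; 44 > 29 → go right; 44 < 64 → go left; 44 < 46 → go left; 44 > 36 → go right; 44 < 45 → go left; 44 > 39 → go right; 44 > 40 → go right; 44 > 41 → go right. Place as right child of 41.
Insert 72: 72 < 75 → go left; 72 > 28 → go right; 72 > 68 → go right. Place as right child of 68.

Subtree rooted at 40 contains: 40, 41, 44 — 3 nodes.

3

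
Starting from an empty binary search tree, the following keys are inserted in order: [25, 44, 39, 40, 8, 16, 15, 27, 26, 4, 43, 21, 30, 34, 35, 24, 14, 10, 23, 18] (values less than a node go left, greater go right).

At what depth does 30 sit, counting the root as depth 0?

4

Resulting structure (node: left, right):
  25: L=8, R=44
  44: L=39, R=–
  39: L=27, R=40
  40: L=–, R=43
  8: L=4, R=16
  16: L=15, R=21
  15: L=14, R=–
  27: L=26, R=30
  26: L=–, R=–
  4: L=–, R=–
  43: L=–, R=–
  21: L=18, R=24
  30: L=–, R=34
  34: L=–, R=35
  35: L=–, R=–
  24: L=23, R=–
  14: L=10, R=–
  10: L=–, R=–
  23: L=–, R=–
  18: L=–, R=–

Path to 30: 25 → 44 → 39 → 27 → 30, which is 4 edges.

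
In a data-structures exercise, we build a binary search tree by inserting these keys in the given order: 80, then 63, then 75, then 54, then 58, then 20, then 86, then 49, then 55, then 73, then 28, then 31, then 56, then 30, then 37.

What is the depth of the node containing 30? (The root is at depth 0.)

80: root
63: left child of 80 (depth 1)
75: right child of 63 (depth 2)
54: left child of 63 (depth 2)
58: right child of 54 (depth 3)
20: left child of 54 (depth 3)
86: right child of 80 (depth 1)
49: right child of 20 (depth 4)
55: left child of 58 (depth 4)
73: left child of 75 (depth 3)
28: left child of 49 (depth 5)
31: right child of 28 (depth 6)
56: right child of 55 (depth 5)
30: left child of 31 (depth 7)
37: right child of 31 (depth 7)

Path to 30: 80 → 63 → 54 → 20 → 49 → 28 → 31 → 30, which is 7 edges.

7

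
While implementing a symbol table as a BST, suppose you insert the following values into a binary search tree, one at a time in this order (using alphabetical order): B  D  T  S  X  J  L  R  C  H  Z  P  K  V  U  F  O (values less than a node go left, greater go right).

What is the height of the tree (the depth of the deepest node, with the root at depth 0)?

Insert B: tree is empty, so B becomes the root.
Insert D: D > B → go right. Place as right child of B.
Insert T: T > B → go right; T > D → go right. Place as right child of D.
Insert S: S > B → go right; S > D → go right; S < T → go left. Place as left child of T.
Insert X: X > B → go right; X > D → go right; X > T → go right. Place as right child of T.
Insert J: J > B → go right; J > D → go right; J < T → go left; J < S → go left. Place as left child of S.
Insert L: L > B → go right; L > D → go right; L < T → go left; L < S → go left; L > J → go right. Place as right child of J.
Insert R: R > B → go right; R > D → go right; R < T → go left; R < S → go left; R > J → go right; R > L → go right. Place as right child of L.
Insert C: C > B → go right; C < D → go left. Place as left child of D.
Insert H: H > B → go right; H > D → go right; H < T → go left; H < S → go left; H < J → go left. Place as left child of J.
Insert Z: Z > B → go right; Z > D → go right; Z > T → go right; Z > X → go right. Place as right child of X.
Insert P: P > B → go right; P > D → go right; P < T → go left; P < S → go left; P > J → go right; P > L → go right; P < R → go left. Place as left child of R.
Insert K: K > B → go right; K > D → go right; K < T → go left; K < S → go left; K > J → go right; K < L → go left. Place as left child of L.
Insert V: V > B → go right; V > D → go right; V > T → go right; V < X → go left. Place as left child of X.
Insert U: U > B → go right; U > D → go right; U > T → go right; U < X → go left; U < V → go left. Place as left child of V.
Insert F: F > B → go right; F > D → go right; F < T → go left; F < S → go left; F < J → go left; F < H → go left. Place as left child of H.
Insert O: O > B → go right; O > D → go right; O < T → go left; O < S → go left; O > J → go right; O > L → go right; O < R → go left; O < P → go left. Place as left child of P.

The deepest node is O at depth 8.

8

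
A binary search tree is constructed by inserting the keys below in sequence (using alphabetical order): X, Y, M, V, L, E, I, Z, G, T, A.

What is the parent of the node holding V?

X: root
Y: right child of X (depth 1)
M: left child of X (depth 1)
V: right child of M (depth 2)
L: left child of M (depth 2)
E: left child of L (depth 3)
I: right child of E (depth 4)
Z: right child of Y (depth 2)
G: left child of I (depth 5)
T: left child of V (depth 3)
A: left child of E (depth 4)

M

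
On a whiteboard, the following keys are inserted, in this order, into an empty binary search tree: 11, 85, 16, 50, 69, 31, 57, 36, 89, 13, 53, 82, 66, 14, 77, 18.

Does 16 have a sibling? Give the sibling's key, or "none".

89

11: root
85: right child of 11 (depth 1)
16: left child of 85 (depth 2)
50: right child of 16 (depth 3)
69: right child of 50 (depth 4)
31: left child of 50 (depth 4)
57: left child of 69 (depth 5)
36: right child of 31 (depth 5)
89: right child of 85 (depth 2)
13: left child of 16 (depth 3)
53: left child of 57 (depth 6)
82: right child of 69 (depth 5)
66: right child of 57 (depth 6)
14: right child of 13 (depth 4)
77: left child of 82 (depth 6)
18: left child of 31 (depth 5)

16's parent is 85; the other child of 85 is 89.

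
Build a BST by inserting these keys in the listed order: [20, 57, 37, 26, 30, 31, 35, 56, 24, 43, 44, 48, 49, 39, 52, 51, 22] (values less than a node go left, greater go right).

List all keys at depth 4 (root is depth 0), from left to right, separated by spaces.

Resulting structure (node: left, right):
  20: L=–, R=57
  57: L=37, R=–
  37: L=26, R=56
  26: L=24, R=30
  30: L=–, R=31
  31: L=–, R=35
  35: L=–, R=–
  56: L=43, R=–
  24: L=22, R=–
  43: L=39, R=44
  44: L=–, R=48
  48: L=–, R=49
  49: L=–, R=52
  39: L=–, R=–
  52: L=51, R=–
  51: L=–, R=–
  22: L=–, R=–

24 30 43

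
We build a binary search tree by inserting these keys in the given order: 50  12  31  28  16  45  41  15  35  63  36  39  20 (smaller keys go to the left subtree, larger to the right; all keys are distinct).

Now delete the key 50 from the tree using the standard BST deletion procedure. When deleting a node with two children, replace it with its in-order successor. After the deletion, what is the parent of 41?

Insert 50: tree is empty, so 50 becomes the root.
Insert 12: 12 < 50 → go left. Place as left child of 50.
Insert 31: 31 < 50 → go left; 31 > 12 → go right. Place as right child of 12.
Insert 28: 28 < 50 → go left; 28 > 12 → go right; 28 < 31 → go left. Place as left child of 31.
Insert 16: 16 < 50 → go left; 16 > 12 → go right; 16 < 31 → go left; 16 < 28 → go left. Place as left child of 28.
Insert 45: 45 < 50 → go left; 45 > 12 → go right; 45 > 31 → go right. Place as right child of 31.
Insert 41: 41 < 50 → go left; 41 > 12 → go right; 41 > 31 → go right; 41 < 45 → go left. Place as left child of 45.
Insert 15: 15 < 50 → go left; 15 > 12 → go right; 15 < 31 → go left; 15 < 28 → go left; 15 < 16 → go left. Place as left child of 16.
Insert 35: 35 < 50 → go left; 35 > 12 → go right; 35 > 31 → go right; 35 < 45 → go left; 35 < 41 → go left. Place as left child of 41.
Insert 63: 63 > 50 → go right. Place as right child of 50.
Insert 36: 36 < 50 → go left; 36 > 12 → go right; 36 > 31 → go right; 36 < 45 → go left; 36 < 41 → go left; 36 > 35 → go right. Place as right child of 35.
Insert 39: 39 < 50 → go left; 39 > 12 → go right; 39 > 31 → go right; 39 < 45 → go left; 39 < 41 → go left; 39 > 35 → go right; 39 > 36 → go right. Place as right child of 36.
Insert 20: 20 < 50 → go left; 20 > 12 → go right; 20 < 31 → go left; 20 < 28 → go left; 20 > 16 → go right. Place as right child of 16.

Delete 50 (two children — replace with in-order successor).
After deletion, 41's parent is 45.

45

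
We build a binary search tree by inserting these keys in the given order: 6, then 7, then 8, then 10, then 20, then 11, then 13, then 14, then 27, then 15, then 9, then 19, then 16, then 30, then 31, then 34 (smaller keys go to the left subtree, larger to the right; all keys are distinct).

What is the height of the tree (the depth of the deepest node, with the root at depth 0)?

10

Insert 6: tree is empty, so 6 becomes the root.
Insert 7: 7 > 6 → go right. Place as right child of 6.
Insert 8: 8 > 6 → go right; 8 > 7 → go right. Place as right child of 7.
Insert 10: 10 > 6 → go right; 10 > 7 → go right; 10 > 8 → go right. Place as right child of 8.
Insert 20: 20 > 6 → go right; 20 > 7 → go right; 20 > 8 → go right; 20 > 10 → go right. Place as right child of 10.
Insert 11: 11 > 6 → go right; 11 > 7 → go right; 11 > 8 → go right; 11 > 10 → go right; 11 < 20 → go left. Place as left child of 20.
Insert 13: 13 > 6 → go right; 13 > 7 → go right; 13 > 8 → go right; 13 > 10 → go right; 13 < 20 → go left; 13 > 11 → go right. Place as right child of 11.
Insert 14: 14 > 6 → go right; 14 > 7 → go right; 14 > 8 → go right; 14 > 10 → go right; 14 < 20 → go left; 14 > 11 → go right; 14 > 13 → go right. Place as right child of 13.
Insert 27: 27 > 6 → go right; 27 > 7 → go right; 27 > 8 → go right; 27 > 10 → go right; 27 > 20 → go right. Place as right child of 20.
Insert 15: 15 > 6 → go right; 15 > 7 → go right; 15 > 8 → go right; 15 > 10 → go right; 15 < 20 → go left; 15 > 11 → go right; 15 > 13 → go right; 15 > 14 → go right. Place as right child of 14.
Insert 9: 9 > 6 → go right; 9 > 7 → go right; 9 > 8 → go right; 9 < 10 → go left. Place as left child of 10.
Insert 19: 19 > 6 → go right; 19 > 7 → go right; 19 > 8 → go right; 19 > 10 → go right; 19 < 20 → go left; 19 > 11 → go right; 19 > 13 → go right; 19 > 14 → go right; 19 > 15 → go right. Place as right child of 15.
Insert 16: 16 > 6 → go right; 16 > 7 → go right; 16 > 8 → go right; 16 > 10 → go right; 16 < 20 → go left; 16 > 11 → go right; 16 > 13 → go right; 16 > 14 → go right; 16 > 15 → go right; 16 < 19 → go left. Place as left child of 19.
Insert 30: 30 > 6 → go right; 30 > 7 → go right; 30 > 8 → go right; 30 > 10 → go right; 30 > 20 → go right; 30 > 27 → go right. Place as right child of 27.
Insert 31: 31 > 6 → go right; 31 > 7 → go right; 31 > 8 → go right; 31 > 10 → go right; 31 > 20 → go right; 31 > 27 → go right; 31 > 30 → go right. Place as right child of 30.
Insert 34: 34 > 6 → go right; 34 > 7 → go right; 34 > 8 → go right; 34 > 10 → go right; 34 > 20 → go right; 34 > 27 → go right; 34 > 30 → go right; 34 > 31 → go right. Place as right child of 31.

The deepest node is 16 at depth 10.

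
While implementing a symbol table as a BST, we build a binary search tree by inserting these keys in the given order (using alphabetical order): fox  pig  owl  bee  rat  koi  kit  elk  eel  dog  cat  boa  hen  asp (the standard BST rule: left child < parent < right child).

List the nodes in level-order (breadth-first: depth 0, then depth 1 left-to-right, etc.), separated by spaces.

fox bee pig asp elk owl rat eel koi dog kit cat hen boa

fox: root
pig: right child of fox (depth 1)
owl: left child of pig (depth 2)
bee: left child of fox (depth 1)
rat: right child of pig (depth 2)
koi: left child of owl (depth 3)
kit: left child of koi (depth 4)
elk: right child of bee (depth 2)
eel: left child of elk (depth 3)
dog: left child of eel (depth 4)
cat: left child of dog (depth 5)
boa: left child of cat (depth 6)
hen: left child of kit (depth 5)
asp: left child of bee (depth 2)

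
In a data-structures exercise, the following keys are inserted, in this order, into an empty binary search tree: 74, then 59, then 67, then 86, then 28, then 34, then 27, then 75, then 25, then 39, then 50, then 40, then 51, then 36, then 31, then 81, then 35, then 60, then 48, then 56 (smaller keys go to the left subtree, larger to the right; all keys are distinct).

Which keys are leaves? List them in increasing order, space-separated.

25 31 35 48 56 60 81

Resulting structure (node: left, right):
  74: L=59, R=86
  59: L=28, R=67
  67: L=60, R=–
  86: L=75, R=–
  28: L=27, R=34
  34: L=31, R=39
  27: L=25, R=–
  75: L=–, R=81
  25: L=–, R=–
  39: L=36, R=50
  50: L=40, R=51
  40: L=–, R=48
  51: L=–, R=56
  36: L=35, R=–
  31: L=–, R=–
  81: L=–, R=–
  35: L=–, R=–
  60: L=–, R=–
  48: L=–, R=–
  56: L=–, R=–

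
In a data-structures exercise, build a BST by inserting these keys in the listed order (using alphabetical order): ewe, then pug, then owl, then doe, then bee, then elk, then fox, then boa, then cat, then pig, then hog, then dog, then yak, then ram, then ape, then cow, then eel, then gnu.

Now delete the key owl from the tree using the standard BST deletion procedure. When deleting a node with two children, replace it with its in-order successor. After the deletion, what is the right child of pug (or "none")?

yak

Insert ewe: tree is empty, so ewe becomes the root.
Insert pug: pug > ewe → go right. Place as right child of ewe.
Insert owl: owl > ewe → go right; owl < pug → go left. Place as left child of pug.
Insert doe: doe < ewe → go left. Place as left child of ewe.
Insert bee: bee < ewe → go left; bee < doe → go left. Place as left child of doe.
Insert elk: elk < ewe → go left; elk > doe → go right. Place as right child of doe.
Insert fox: fox > ewe → go right; fox < pug → go left; fox < owl → go left. Place as left child of owl.
Insert boa: boa < ewe → go left; boa < doe → go left; boa > bee → go right. Place as right child of bee.
Insert cat: cat < ewe → go left; cat < doe → go left; cat > bee → go right; cat > boa → go right. Place as right child of boa.
Insert pig: pig > ewe → go right; pig < pug → go left; pig > owl → go right. Place as right child of owl.
Insert hog: hog > ewe → go right; hog < pug → go left; hog < owl → go left; hog > fox → go right. Place as right child of fox.
Insert dog: dog < ewe → go left; dog > doe → go right; dog < elk → go left. Place as left child of elk.
Insert yak: yak > ewe → go right; yak > pug → go right. Place as right child of pug.
Insert ram: ram > ewe → go right; ram > pug → go right; ram < yak → go left. Place as left child of yak.
Insert ape: ape < ewe → go left; ape < doe → go left; ape < bee → go left. Place as left child of bee.
Insert cow: cow < ewe → go left; cow < doe → go left; cow > bee → go right; cow > boa → go right; cow > cat → go right. Place as right child of cat.
Insert eel: eel < ewe → go left; eel > doe → go right; eel < elk → go left; eel > dog → go right. Place as right child of dog.
Insert gnu: gnu > ewe → go right; gnu < pug → go left; gnu < owl → go left; gnu > fox → go right; gnu < hog → go left. Place as left child of hog.

Delete owl (two children — replace with in-order successor).
After deletion, pug's right child: yak.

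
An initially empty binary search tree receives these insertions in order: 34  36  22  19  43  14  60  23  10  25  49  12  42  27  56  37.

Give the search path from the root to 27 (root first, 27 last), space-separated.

34: root
36: right child of 34 (depth 1)
22: left child of 34 (depth 1)
19: left child of 22 (depth 2)
43: right child of 36 (depth 2)
14: left child of 19 (depth 3)
60: right child of 43 (depth 3)
23: right child of 22 (depth 2)
10: left child of 14 (depth 4)
25: right child of 23 (depth 3)
49: left child of 60 (depth 4)
12: right child of 10 (depth 5)
42: left child of 43 (depth 3)
27: right child of 25 (depth 4)
56: right child of 49 (depth 5)
37: left child of 42 (depth 4)

34 22 23 25 27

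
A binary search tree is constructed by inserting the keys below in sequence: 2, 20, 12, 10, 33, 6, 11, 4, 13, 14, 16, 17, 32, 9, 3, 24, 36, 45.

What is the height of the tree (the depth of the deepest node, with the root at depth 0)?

6

2: root
20: right child of 2 (depth 1)
12: left child of 20 (depth 2)
10: left child of 12 (depth 3)
33: right child of 20 (depth 2)
6: left child of 10 (depth 4)
11: right child of 10 (depth 4)
4: left child of 6 (depth 5)
13: right child of 12 (depth 3)
14: right child of 13 (depth 4)
16: right child of 14 (depth 5)
17: right child of 16 (depth 6)
32: left child of 33 (depth 3)
9: right child of 6 (depth 5)
3: left child of 4 (depth 6)
24: left child of 32 (depth 4)
36: right child of 33 (depth 3)
45: right child of 36 (depth 4)

The deepest node is 17 at depth 6.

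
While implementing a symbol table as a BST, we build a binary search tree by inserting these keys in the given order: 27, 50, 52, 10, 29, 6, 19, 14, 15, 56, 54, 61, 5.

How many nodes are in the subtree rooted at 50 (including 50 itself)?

27: root
50: right child of 27 (depth 1)
52: right child of 50 (depth 2)
10: left child of 27 (depth 1)
29: left child of 50 (depth 2)
6: left child of 10 (depth 2)
19: right child of 10 (depth 2)
14: left child of 19 (depth 3)
15: right child of 14 (depth 4)
56: right child of 52 (depth 3)
54: left child of 56 (depth 4)
61: right child of 56 (depth 4)
5: left child of 6 (depth 3)

Subtree rooted at 50 contains: 50, 29, 52, 56, 54, 61 — 6 nodes.

6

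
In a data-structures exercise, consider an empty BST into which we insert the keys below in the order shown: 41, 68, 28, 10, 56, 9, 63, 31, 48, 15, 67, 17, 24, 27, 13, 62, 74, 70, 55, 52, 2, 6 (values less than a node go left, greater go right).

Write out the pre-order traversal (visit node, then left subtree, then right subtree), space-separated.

41 28 10 9 2 6 15 13 17 24 27 31 68 56 48 55 52 63 62 67 74 70

Insert 41: tree is empty, so 41 becomes the root.
Insert 68: 68 > 41 → go right. Place as right child of 41.
Insert 28: 28 < 41 → go left. Place as left child of 41.
Insert 10: 10 < 41 → go left; 10 < 28 → go left. Place as left child of 28.
Insert 56: 56 > 41 → go right; 56 < 68 → go left. Place as left child of 68.
Insert 9: 9 < 41 → go left; 9 < 28 → go left; 9 < 10 → go left. Place as left child of 10.
Insert 63: 63 > 41 → go right; 63 < 68 → go left; 63 > 56 → go right. Place as right child of 56.
Insert 31: 31 < 41 → go left; 31 > 28 → go right. Place as right child of 28.
Insert 48: 48 > 41 → go right; 48 < 68 → go left; 48 < 56 → go left. Place as left child of 56.
Insert 15: 15 < 41 → go left; 15 < 28 → go left; 15 > 10 → go right. Place as right child of 10.
Insert 67: 67 > 41 → go right; 67 < 68 → go left; 67 > 56 → go right; 67 > 63 → go right. Place as right child of 63.
Insert 17: 17 < 41 → go left; 17 < 28 → go left; 17 > 10 → go right; 17 > 15 → go right. Place as right child of 15.
Insert 24: 24 < 41 → go left; 24 < 28 → go left; 24 > 10 → go right; 24 > 15 → go right; 24 > 17 → go right. Place as right child of 17.
Insert 27: 27 < 41 → go left; 27 < 28 → go left; 27 > 10 → go right; 27 > 15 → go right; 27 > 17 → go right; 27 > 24 → go right. Place as right child of 24.
Insert 13: 13 < 41 → go left; 13 < 28 → go left; 13 > 10 → go right; 13 < 15 → go left. Place as left child of 15.
Insert 62: 62 > 41 → go right; 62 < 68 → go left; 62 > 56 → go right; 62 < 63 → go left. Place as left child of 63.
Insert 74: 74 > 41 → go right; 74 > 68 → go right. Place as right child of 68.
Insert 70: 70 > 41 → go right; 70 > 68 → go right; 70 < 74 → go left. Place as left child of 74.
Insert 55: 55 > 41 → go right; 55 < 68 → go left; 55 < 56 → go left; 55 > 48 → go right. Place as right child of 48.
Insert 52: 52 > 41 → go right; 52 < 68 → go left; 52 < 56 → go left; 52 > 48 → go right; 52 < 55 → go left. Place as left child of 55.
Insert 2: 2 < 41 → go left; 2 < 28 → go left; 2 < 10 → go left; 2 < 9 → go left. Place as left child of 9.
Insert 6: 6 < 41 → go left; 6 < 28 → go left; 6 < 10 → go left; 6 < 9 → go left; 6 > 2 → go right. Place as right child of 2.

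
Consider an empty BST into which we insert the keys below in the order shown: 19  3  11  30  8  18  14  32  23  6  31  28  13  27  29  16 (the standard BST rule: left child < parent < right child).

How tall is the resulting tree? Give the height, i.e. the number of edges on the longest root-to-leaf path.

Insert 19: tree is empty, so 19 becomes the root.
Insert 3: 3 < 19 → go left. Place as left child of 19.
Insert 11: 11 < 19 → go left; 11 > 3 → go right. Place as right child of 3.
Insert 30: 30 > 19 → go right. Place as right child of 19.
Insert 8: 8 < 19 → go left; 8 > 3 → go right; 8 < 11 → go left. Place as left child of 11.
Insert 18: 18 < 19 → go left; 18 > 3 → go right; 18 > 11 → go right. Place as right child of 11.
Insert 14: 14 < 19 → go left; 14 > 3 → go right; 14 > 11 → go right; 14 < 18 → go left. Place as left child of 18.
Insert 32: 32 > 19 → go right; 32 > 30 → go right. Place as right child of 30.
Insert 23: 23 > 19 → go right; 23 < 30 → go left. Place as left child of 30.
Insert 6: 6 < 19 → go left; 6 > 3 → go right; 6 < 11 → go left; 6 < 8 → go left. Place as left child of 8.
Insert 31: 31 > 19 → go right; 31 > 30 → go right; 31 < 32 → go left. Place as left child of 32.
Insert 28: 28 > 19 → go right; 28 < 30 → go left; 28 > 23 → go right. Place as right child of 23.
Insert 13: 13 < 19 → go left; 13 > 3 → go right; 13 > 11 → go right; 13 < 18 → go left; 13 < 14 → go left. Place as left child of 14.
Insert 27: 27 > 19 → go right; 27 < 30 → go left; 27 > 23 → go right; 27 < 28 → go left. Place as left child of 28.
Insert 29: 29 > 19 → go right; 29 < 30 → go left; 29 > 23 → go right; 29 > 28 → go right. Place as right child of 28.
Insert 16: 16 < 19 → go left; 16 > 3 → go right; 16 > 11 → go right; 16 < 18 → go left; 16 > 14 → go right. Place as right child of 14.

The deepest node is 13 at depth 5.

5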